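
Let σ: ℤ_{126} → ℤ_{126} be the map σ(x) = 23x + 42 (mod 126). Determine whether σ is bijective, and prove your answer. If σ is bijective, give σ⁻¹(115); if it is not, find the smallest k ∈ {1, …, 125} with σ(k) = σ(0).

Suppose σ(a) = σ(b) in ℤ_{126}. Then 23a + 42 ≡ 23b + 42 (mod 126), thus 23(a − b) ≡ 0 (mod 126).
Since gcd(23, 126) = 1, 23 is invertible modulo 126, hence a − b ≡ 0 (mod 126), i.e. a = b.
We now compute 23⁻¹ mod 126 explicitly. Euclid's algorithm: 126 = 5·23 + 11, 23 = 2·11 + 1; back-substituting gives 1 = 11·23 − 2·126, so 23⁻¹ ≡ 11 (mod 126).
For any y ∈ ℤ_{126}, x = 11(y − 42) mod 126 satisfies σ(x) = 23·11(y − 42) + 42 ≡ y (since 23·11 ≡ 1 mod 126). So every y has a preimage.
So σ is bijective.
Since σ is bijective, we compute σ⁻¹(115): solve 23x + 42 ≡ 115 (mod 126), i.e. 23x ≡ 73 (mod 126).
Multiplying by 23⁻¹ = 11 gives x ≡ 11·73 = 803 = 6·126 + 47 ≡ 47 (mod 126).
Check: σ(47) = 23·47 + 42 = 1123 = 8·126 + 115 ≡ 115 (mod 126).

47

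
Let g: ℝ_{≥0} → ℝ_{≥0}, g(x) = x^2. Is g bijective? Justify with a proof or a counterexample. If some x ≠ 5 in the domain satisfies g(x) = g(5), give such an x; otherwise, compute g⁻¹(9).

3

On ℝ_{≥0}, x ↦ x^2 is strictly increasing (injective) and for any y ∈ ℝ_{≥0} the 2nd root y^{1/2} lies in ℝ_{≥0} (surjective). So g is bijective.
Since x ↦ x^2 is strictly increasing on ℝ_{≥0}, it is injective there, so no x ≠ 5 in the domain has g(x) = g(5). We therefore compute g⁻¹(9) = 9^{1/2} = 3 (indeed 3^2 = 9).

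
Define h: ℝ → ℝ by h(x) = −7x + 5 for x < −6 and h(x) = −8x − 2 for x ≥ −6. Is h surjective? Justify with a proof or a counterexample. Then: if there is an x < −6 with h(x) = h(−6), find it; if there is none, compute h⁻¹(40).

-21/4

Both pieces are strictly decreasing (slopes −7 and −8), so each is injective on its own interval.
The left piece maps (−∞, −6) onto (47, ∞); the right piece maps [−6, ∞) onto (−∞, 46].
The union (47, ∞) ∪ (−∞, 46] omits the interval between 47 and 46; in particular 47 has no preimage. So h is not surjective.
Because the two images are disjoint, no x < −6 has h(x) = h(−6), so we compute h⁻¹(40): 40 lies in (−∞, 46], so solve −8x − 2 = 40: x = (40 + 2)/(−8) = −21/4.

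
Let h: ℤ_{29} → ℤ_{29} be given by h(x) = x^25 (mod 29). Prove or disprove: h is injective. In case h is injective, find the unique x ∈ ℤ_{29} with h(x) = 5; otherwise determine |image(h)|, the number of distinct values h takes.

Since 29 is prime, the nonzero elements of ℤ_{29} form a cyclic group of order 28.
As gcd(25, 28) = 1, raising to the 25th power is a bijection on this group: if u^25 ≡ v^25 then (uv^{−1})^25 = 1, and the only element of order dividing gcd(25, 28) = 1 is 1, so u = v.
With h(0) = 0 this makes h injective on all of ℤ_{29}, hence bijective (finite equal-size domain and codomain). In particular h is injective.
Since h is injective, we find the preimage of 5. The inverse of x ↦ x^25 on (ℤ_{29})^× is x ↦ x^9, because 25·9 = 225 = 8·28 + 1 ≡ 1 (mod 28) and x^{28} = 1 for x ≠ 0 (Fermat). So h⁻¹(5) = 5^9 mod 29.
Repeated squaring mod 29: 5^1 ≡ 5, 5^2 ≡ 5² = 25, 5^4 ≡ 25² = 625 ≡ 16, 5^8 ≡ 16² = 256 ≡ 24. Since 9 = 8 + 1, 5^9 ≡ 24·5: 24·5 = 120 ≡ 4. So 5^9 ≡ 4 (mod 29).
Hence h⁻¹(5) = 4.

4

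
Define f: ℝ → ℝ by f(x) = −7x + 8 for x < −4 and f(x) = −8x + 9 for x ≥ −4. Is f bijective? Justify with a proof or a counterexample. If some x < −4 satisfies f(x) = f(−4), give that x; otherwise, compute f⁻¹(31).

-33/7

Both pieces are strictly decreasing (slopes −7 and −8), so each is injective on its own interval.
The left piece maps (−∞, −4) onto (36, ∞); the right piece maps [−4, ∞) onto (−∞, 41].
These images overlap. In particular f(−4) = 41 (right piece), and solving −7x + 8 = 41 on the left piece gives x = −33/7 < −4.
So f(−33/7) = f(−4) with −33/7 ≠ −4, and f is not injective, hence not bijective. This x = −33/7 is the requested value below −4.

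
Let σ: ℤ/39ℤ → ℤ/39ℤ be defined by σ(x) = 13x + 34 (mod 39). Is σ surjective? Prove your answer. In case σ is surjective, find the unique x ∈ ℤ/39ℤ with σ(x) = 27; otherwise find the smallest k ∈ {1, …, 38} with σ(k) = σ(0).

3

Since gcd(13, 39) = 13, we have 13x ≡ 0 (mod 13) for all x, so σ(x) ≡ 8 (mod 13).
But 0 ≢ 8 (mod 13), so 0 ∈ ℤ/39ℤ has no preimage. Thus σ is not surjective.
Since σ is not surjective, we find the least positive k with σ(k) = σ(0): this means 13k ≡ 0 (mod 39), i.e. 39 ∣ 13k. Since gcd(13, 39) = 13, dividing through by 13 this holds exactly when 3 ∣ k.
The smallest positive such k is 3.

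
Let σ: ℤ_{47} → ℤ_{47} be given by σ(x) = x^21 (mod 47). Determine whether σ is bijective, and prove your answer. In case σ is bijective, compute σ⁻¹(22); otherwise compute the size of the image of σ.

Since 47 is prime, the nonzero elements of ℤ_{47} form a cyclic group of order 46.
As gcd(21, 46) = 1, raising to the 21st power is a bijection on this group: if s^21 ≡ t^21 then (st^{−1})^21 = 1, and the only element of order dividing gcd(21, 46) = 1 is 1, so s = t.
With σ(0) = 0 this makes σ injective on all of ℤ_{47}, hence bijective (finite equal-size domain and codomain). In particular σ is bijective.
Since σ is bijective, we find the preimage of 22. The inverse of x ↦ x^21 on (ℤ_{47})^× is x ↦ x^11, because 21·11 = 231 = 5·46 + 1 ≡ 1 (mod 46) and x^{46} = 1 for x ≠ 0 (Fermat). So σ⁻¹(22) = 22^11 mod 47.
Repeated squaring mod 47: 22^1 ≡ 22, 22^2 ≡ 22² = 484 ≡ 14, 22^4 ≡ 14² = 196 ≡ 8, 22^8 ≡ 8² = 64 ≡ 17. Since 11 = 8 + 2 + 1, 22^11 ≡ 17·14·22: 17·14 = 238 ≡ 3, then 3·22 = 66 ≡ 19. So 22^11 ≡ 19 (mod 47).
Hence σ⁻¹(22) = 19.

19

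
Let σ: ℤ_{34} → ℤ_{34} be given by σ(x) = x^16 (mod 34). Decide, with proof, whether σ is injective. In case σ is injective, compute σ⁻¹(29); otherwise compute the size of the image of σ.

σ(1) = 1^16 = 1.
σ(3): Repeated squaring mod 34: 3^1 ≡ 3, 3^2 ≡ 3² = 9, 3^4 ≡ 9² = 81 ≡ 13, 3^8 ≡ 13² = 169 ≡ 33, 3^16 ≡ 33² = 1089 ≡ 1. So 3^16 ≡ 1 (mod 34).
So σ(1) = σ(3) = 1 while 1 ≠ 3, hence σ is not injective.
Since σ is not injective, we determine |image(σ)|. Computing x^16 mod 34 for each x (by repeated squaring, reducing mod 34 at every step), the values σ(0), σ(1), …, σ(33) are: 0, 1, 18, 1, 18, 1, 18, 1, 18, 1, 18, 1, 18, 1, 18, 1, 18, 17, 18, 1, 18, 1, 18, 1, 18, 1, 18, 1, 18, 1, 18, 1, 18, 1.
The distinct values are {0, 1, 17, 18}; there are 4 of them.

4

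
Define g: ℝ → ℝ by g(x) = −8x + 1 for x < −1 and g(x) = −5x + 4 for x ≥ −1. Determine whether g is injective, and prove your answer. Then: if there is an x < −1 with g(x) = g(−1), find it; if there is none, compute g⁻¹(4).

Both pieces are strictly decreasing (slopes −8 and −5), so each is injective on its own interval.
The left piece maps (−∞, −1) onto (9, ∞); the right piece maps [−1, ∞) onto (−∞, 9].
These images are disjoint, so no value is attained by both pieces. So g is injective.
Because the two images are disjoint, no x < −1 has g(x) = g(−1), so we compute g⁻¹(4): 4 lies in (−∞, 9], so solve −5x + 4 = 4: x = (4 − 4)/(−5) = 0.

0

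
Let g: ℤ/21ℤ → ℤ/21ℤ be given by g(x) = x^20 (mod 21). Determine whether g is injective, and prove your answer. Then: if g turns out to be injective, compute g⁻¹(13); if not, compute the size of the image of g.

g(2): Repeated squaring mod 21: 2^1 ≡ 2, 2^2 ≡ 2² = 4, 2^4 ≡ 4² = 16, 2^8 ≡ 16² = 256 ≡ 4, 2^16 ≡ 4² = 16. Since 20 = 16 + 4, 2^20 ≡ 16·16: 16·16 = 256 ≡ 4. So 2^20 ≡ 4 (mod 21).
g(5): Repeated squaring mod 21: 5^1 ≡ 5, 5^2 ≡ 5² = 25 ≡ 4, 5^4 ≡ 4² = 16, 5^8 ≡ 16² = 256 ≡ 4, 5^16 ≡ 4² = 16. Since 20 = 16 + 4, 5^20 ≡ 16·16: 16·16 = 256 ≡ 4. So 5^20 ≡ 4 (mod 21).
So g(2) = g(5) = 4 while 2 ≠ 5, hence g is not injective.
Since g is not injective, we determine |image(g)|. Computing x^20 mod 21 for each x (by repeated squaring, reducing mod 21 at every step), the values g(0), g(1), …, g(20) are: 0, 1, 4, 9, 16, 4, 15, 7, 1, 18, 16, 16, 18, 1, 7, 15, 4, 16, 9, 4, 1.
The distinct values are {0, 1, 4, 7, 9, 15, 16, 18}; there are 8 of them.

8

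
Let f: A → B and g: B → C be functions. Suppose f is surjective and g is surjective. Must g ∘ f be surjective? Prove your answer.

surjective

Let c ∈ C. Since g is surjective, there is b ∈ B with g(b) = c. Since f is surjective, there is a ∈ A with f(a) = b.
Then (g ∘ f)(a) = g(b) = c. Hence g ∘ f is surjective.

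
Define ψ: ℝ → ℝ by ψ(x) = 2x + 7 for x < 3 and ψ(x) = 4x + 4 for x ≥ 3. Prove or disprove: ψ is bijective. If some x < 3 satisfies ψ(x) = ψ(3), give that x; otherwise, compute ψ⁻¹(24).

Both pieces are strictly increasing (slopes 2 and 4), so each is injective on its own interval.
The left piece maps (−∞, 3) onto (−∞, 13); the right piece maps [3, ∞) onto [16, ∞).
The images leave a gap (13 has no preimage), so ψ is not surjective, hence not bijective.
Because the two images are disjoint, no x < 3 has ψ(x) = ψ(3), so we compute ψ⁻¹(24): 24 lies in [16, ∞), so solve 4x + 4 = 24: x = (24 − 4)/4 = 5.

5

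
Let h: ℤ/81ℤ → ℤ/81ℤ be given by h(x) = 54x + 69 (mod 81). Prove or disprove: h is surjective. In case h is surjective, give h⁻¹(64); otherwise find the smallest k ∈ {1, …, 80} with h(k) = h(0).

Since gcd(54, 81) = 27, we have 54x ≡ 0 (mod 27) for all x, so h(x) ≡ 15 (mod 27).
But 0 ≢ 15 (mod 27), so 0 ∈ ℤ/81ℤ has no preimage. Hence h is not surjective.
Since h is not surjective, we find the least positive k with h(k) = h(0): this means 54k ≡ 0 (mod 81), i.e. 81 ∣ 54k. Since gcd(54, 81) = 27, dividing through by 27 this holds exactly when 3 ∣ 2k, and as gcd(2, 3) = 1, exactly when 3 ∣ k.
The smallest positive such k is 3.

3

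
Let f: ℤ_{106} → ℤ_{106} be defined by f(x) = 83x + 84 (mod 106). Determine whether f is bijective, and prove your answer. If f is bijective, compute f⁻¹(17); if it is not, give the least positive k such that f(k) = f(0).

49

Recall that f is injective when f(u) = f(v) forces u = v.
Suppose f(u) = f(v) in ℤ_{106}. Then 83u + 84 ≡ 83v + 84 (mod 106), thus 83(u − v) ≡ 0 (mod 106).
Since gcd(83, 106) = 1, 83 is invertible modulo 106, hence u − v ≡ 0 (mod 106), i.e. u = v.
We now compute 83⁻¹ mod 106 explicitly. Euclid's algorithm: 106 = 1·83 + 23, 83 = 3·23 + 14, 23 = 1·14 + 9, 14 = 1·9 + 5, 9 = 1·5 + 4, 5 = 1·4 + 1; back-substituting gives 1 = 23·83 − 18·106, so 83⁻¹ ≡ 23 (mod 106).
Then y ↦ 23(y − 84) is a two-sided inverse to f, so every y ∈ ℤ_{106} has a preimage.
Therefore f is bijective.
Since f is bijective, we find f⁻¹(17): we need 83x ≡ 17 − 84 ≡ 39 (mod 106). Using 83⁻¹ = 23: x ≡ 23·39 = 897 = 8·106 + 49, so x = 49.
Check: f(49) = 83·49 + 84 = 4151 = 39·106 + 17 ≡ 17 (mod 106).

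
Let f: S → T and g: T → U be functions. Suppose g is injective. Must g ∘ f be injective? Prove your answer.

not injective

No. Take S = {0, 1}, T = U = {0, 1, 2, 3, 4}, f(0) = f(1) = 0, and g = identity (injective).
Then (g ∘ f)(0) = (g ∘ f)(1) = 0 with 0 ≠ 1, so g ∘ f is not injective.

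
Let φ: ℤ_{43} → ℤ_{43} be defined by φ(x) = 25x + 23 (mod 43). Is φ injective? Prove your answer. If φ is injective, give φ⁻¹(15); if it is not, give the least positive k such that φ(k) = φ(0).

10

Suppose φ(s) = φ(t) in ℤ_{43}. Then 25s + 23 ≡ 25t + 23 (mod 43), thus 25(s − t) ≡ 0 (mod 43).
Since gcd(25, 43) = 1, 25 is invertible modulo 43, therefore s − t ≡ 0 (mod 43), i.e. s = t.
Hence φ is injective.
We now compute 25⁻¹ mod 43 explicitly. Euclid's algorithm: 43 = 1·25 + 18, 25 = 1·18 + 7, 18 = 2·7 + 4, 7 = 1·4 + 3, 4 = 1·3 + 1; back-substituting gives 1 = 31·25 − 18·43, so 25⁻¹ ≡ 31 (mod 43).
Since φ is injective, we find φ⁻¹(15): we need 25x ≡ 15 − 23 ≡ 35 (mod 43). Using 25⁻¹ = 31: x ≡ 31·35 = 1085 = 25·43 + 10, so x = 10.
Check: φ(10) = 25·10 + 23 = 273 = 6·43 + 15 ≡ 15 (mod 43).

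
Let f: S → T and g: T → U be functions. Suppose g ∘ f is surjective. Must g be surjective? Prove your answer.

surjective

Let c ∈ U. Since g ∘ f is surjective, some a ∈ S has g(f(a)) = c. Then b = f(a) ∈ T satisfies g(b) = c. So g is surjective.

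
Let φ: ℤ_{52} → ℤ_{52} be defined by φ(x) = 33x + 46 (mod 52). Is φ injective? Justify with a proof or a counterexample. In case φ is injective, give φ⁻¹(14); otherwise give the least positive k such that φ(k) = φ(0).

40

If φ(a) = φ(b), then 33a ≡ 33b (mod 52). Because gcd(33, 52) = 1, we may cancel 33 to get a ≡ b (mod 52).
So φ is injective.
We now compute 33⁻¹ mod 52 explicitly. Euclid's algorithm: 52 = 1·33 + 19, 33 = 1·19 + 14, 19 = 1·14 + 5, 14 = 2·5 + 4, 5 = 1·4 + 1; back-substituting gives 1 = 41·33 − 26·52, so 33⁻¹ ≡ 41 (mod 52).
Since φ is injective, we find φ⁻¹(14): we need 33x ≡ 14 − 46 ≡ 20 (mod 52). Using 33⁻¹ = 41: x ≡ 41·20 = 820 = 15·52 + 40, so x = 40.
Check: φ(40) = 33·40 + 46 = 1366 = 26·52 + 14 ≡ 14 (mod 52).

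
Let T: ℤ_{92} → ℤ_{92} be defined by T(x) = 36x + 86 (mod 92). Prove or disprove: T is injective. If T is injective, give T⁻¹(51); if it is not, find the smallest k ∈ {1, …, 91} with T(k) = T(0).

23

We have gcd(36, 92) = 4 > 1. Taking a = 0 and b = 23: T(0) = 86 and T(23) = 36·23 + 86 = 914 ≡ 86 (mod 92).
So T(0) = T(23) while 0 ≠ 23, so T is not injective.
Since T is not injective, we find the least positive k with T(k) = T(0): this means 36k ≡ 0 (mod 92), i.e. 92 ∣ 36k. Since gcd(36, 92) = 4, dividing through by 4 this holds exactly when 23 ∣ 9k, and as gcd(9, 23) = 1, exactly when 23 ∣ k.
The smallest positive such k is 23.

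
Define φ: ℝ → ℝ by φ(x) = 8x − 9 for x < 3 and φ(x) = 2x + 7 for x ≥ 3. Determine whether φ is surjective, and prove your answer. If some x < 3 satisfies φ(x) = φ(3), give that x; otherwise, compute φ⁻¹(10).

11/4

Both pieces are strictly increasing (slopes 8 and 2), so each is injective on its own interval.
The left piece maps (−∞, 3) onto (−∞, 15); the right piece maps [3, ∞) onto [13, ∞).
The union (−∞, 15) ∪ [13, ∞) covers ℝ, so φ is surjective.
For the follow-up: the images overlap, so an x < 3 with φ(x) = φ(3) exists. φ(3) = 13; solving 8x − 9 = 13 for x < 3 gives x = (13 + 9)/8 = 11/4.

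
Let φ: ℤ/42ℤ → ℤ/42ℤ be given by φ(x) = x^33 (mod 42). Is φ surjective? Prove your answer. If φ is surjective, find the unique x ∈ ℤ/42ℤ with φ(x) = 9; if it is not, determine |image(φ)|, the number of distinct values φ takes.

18

φ(2): Repeated squaring mod 42: 2^1 ≡ 2, 2^2 ≡ 2² = 4, 2^4 ≡ 4² = 16, 2^8 ≡ 16² = 256 ≡ 4, 2^16 ≡ 4² = 16, 2^32 ≡ 16² = 256 ≡ 4. Since 33 = 32 + 1, 2^33 ≡ 4·2: 4·2 = 8. So 2^33 ≡ 8 (mod 42).
φ(8): Repeated squaring mod 42: 8^1 ≡ 8, 8^2 ≡ 8² = 64 ≡ 22, 8^4 ≡ 22² = 484 ≡ 22, 8^8 ≡ 22² = 484 ≡ 22, 8^16 ≡ 22² = 484 ≡ 22, 8^32 ≡ 22² = 484 ≡ 22. Since 33 = 32 + 1, 8^33 ≡ 22·8: 22·8 = 176 ≡ 8. So 8^33 ≡ 8 (mod 42).
So φ(2) = φ(8) = 8 while 2 ≠ 8, hence φ is not injective.
A non-injective map from the 42-element set ℤ/42ℤ to itself takes at most 41 distinct values, so it cannot be surjective. Hence φ is not surjective.
Since φ is not surjective, we determine |image(φ)|. Computing x^33 mod 42 for each x (by repeated squaring, reducing mod 42 at every step), the values φ(0), φ(1), …, φ(41) are: 0, 1, 8, 27, 22, 41, 6, 7, 8, 15, 34, 29, 6, 13, 14, 15, 22, 41, 36, 13, 20, 21, 22, 29, 6, 1, 20, 27, 28, 29, 36, 13, 8, 27, 34, 35, 36, 1, 20, 15, 34, 41.
The distinct values are {0, 1, 6, 7, 8, 13, 14, 15, 20, 21, 22, 27, 28, 29, 34, 35, 36, 41}; there are 18 of them.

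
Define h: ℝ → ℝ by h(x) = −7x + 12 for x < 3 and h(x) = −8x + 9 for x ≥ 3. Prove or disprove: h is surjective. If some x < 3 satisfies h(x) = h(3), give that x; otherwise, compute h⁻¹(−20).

29/8

Both pieces are strictly decreasing (slopes −7 and −8), so each is injective on its own interval.
The left piece maps (−∞, 3) onto (−9, ∞); the right piece maps [3, ∞) onto (−∞, −15].
The union (−9, ∞) ∪ (−∞, −15] omits the interval between −9 and −15; in particular −9 has no preimage. So h is not surjective.
Because the two images are disjoint, no x < 3 has h(x) = h(3), so we compute h⁻¹(−20): −20 lies in (−∞, −15], so solve −8x + 9 = −20: x = (−20 − 9)/(−8) = 29/8.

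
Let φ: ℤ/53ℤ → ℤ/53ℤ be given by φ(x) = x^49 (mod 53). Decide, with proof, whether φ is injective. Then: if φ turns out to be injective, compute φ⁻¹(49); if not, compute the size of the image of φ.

Since 53 is prime, the nonzero elements of ℤ/53ℤ form a cyclic group of order 52.
As gcd(49, 52) = 1, raising to the 49th power is a bijection on this group: if x_1^49 ≡ x_2^49 then (x_1x_2^{−1})^49 = 1, and the only element of order dividing gcd(49, 52) = 1 is 1, so x_1 = x_2.
With φ(0) = 0 this makes φ injective on all of ℤ/53ℤ, hence bijective (finite equal-size domain and codomain). In particular φ is injective.
Since φ is injective, we find the preimage of 49. The inverse of x ↦ x^49 on (ℤ/53ℤ)^× is x ↦ x^17, because 49·17 = 833 = 16·52 + 1 ≡ 1 (mod 52) and x^{52} = 1 for x ≠ 0 (Fermat). So φ⁻¹(49) = 49^17 mod 53.
Repeated squaring mod 53: 49^1 ≡ 49, 49^2 ≡ 49² = 2401 ≡ 16, 49^4 ≡ 16² = 256 ≡ 44, 49^8 ≡ 44² = 1936 ≡ 28, 49^16 ≡ 28² = 784 ≡ 42. Since 17 = 16 + 1, 49^17 ≡ 42·49: 42·49 = 2058 ≡ 44. So 49^17 ≡ 44 (mod 53).
Hence φ⁻¹(49) = 44.

44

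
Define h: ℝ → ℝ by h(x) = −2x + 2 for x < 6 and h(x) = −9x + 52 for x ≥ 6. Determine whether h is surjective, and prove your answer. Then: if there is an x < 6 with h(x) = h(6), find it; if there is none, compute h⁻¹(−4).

Both pieces are strictly decreasing (slopes −2 and −9), so each is injective on its own interval.
The left piece maps (−∞, 6) onto (−10, ∞); the right piece maps [6, ∞) onto (−∞, −2].
The union (−10, ∞) ∪ (−∞, −2] covers ℝ, so h is surjective.
For the follow-up: the images overlap, so an x < 6 with h(x) = h(6) exists. h(6) = −2; solving −2x + 2 = −2 for x < 6 gives x = (−2 − 2)/(−2) = 2.

2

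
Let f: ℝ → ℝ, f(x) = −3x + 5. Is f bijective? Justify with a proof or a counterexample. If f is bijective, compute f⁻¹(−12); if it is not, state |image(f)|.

Suppose f(s) = f(t). Then −3s + 5 = −3t + 5, hence −3s = −3t, thus s = t.
For any y ∈ ℝ, x = (y − 5)/(−3) satisfies f(x) = y.
Thus f is bijective.
Since f is bijective, we compute f⁻¹(−12) = (−12 − 5)/(−3) = 17/3.

17/3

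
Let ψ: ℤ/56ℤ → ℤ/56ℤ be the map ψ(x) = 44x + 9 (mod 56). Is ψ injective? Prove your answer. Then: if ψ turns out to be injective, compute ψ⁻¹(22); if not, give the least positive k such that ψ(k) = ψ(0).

Recall: ψ is injective if ψ(a) = ψ(b) implies a = b.
We have gcd(44, 56) = 4 > 1. Taking a = 0 and b = 14: ψ(0) = 9 and ψ(14) = 44·14 + 9 = 625 ≡ 9 (mod 56).
So ψ(0) = ψ(14) while 0 ≠ 14, so ψ is not injective.
Since ψ is not injective, we find the least positive k with ψ(k) = ψ(0): this means 44k ≡ 0 (mod 56), i.e. 56 ∣ 44k. Since gcd(44, 56) = 4, dividing through by 4 this holds exactly when 14 ∣ 11k, and as gcd(11, 14) = 1, exactly when 14 ∣ k.
The smallest positive such k is 14.

14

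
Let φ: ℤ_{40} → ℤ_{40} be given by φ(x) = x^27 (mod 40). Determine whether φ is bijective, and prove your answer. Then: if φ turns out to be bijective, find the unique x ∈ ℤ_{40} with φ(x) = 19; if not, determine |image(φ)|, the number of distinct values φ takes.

φ(0) = 0^27 = 0.
φ(10): Repeated squaring mod 40: 10^1 ≡ 10, 10^2 ≡ 10² = 100 ≡ 20, 10^4 ≡ 20² = 400 ≡ 0, 10^8 ≡ 0² = 0, 10^16 ≡ 0² = 0. Since 27 = 16 + 8 + 2 + 1, 10^27 ≡ 0·0·20·10: 0·0 = 0, then 0·20 = 0, then 0·10 = 0. So 10^27 ≡ 0 (mod 40).
So φ(0) = φ(10) = 0 while 0 ≠ 10, thus φ is not injective, hence not bijective.
Since φ is not bijective, we determine |image(φ)|. Computing x^27 mod 40 for each x (by repeated squaring, reducing mod 40 at every step), the values φ(0), φ(1), …, φ(39) are: 0, 1, 8, 27, 24, 5, 16, 23, 32, 9, 0, 11, 8, 37, 24, 15, 16, 33, 32, 19, 0, 21, 8, 7, 24, 25, 16, 3, 32, 29, 0, 31, 8, 17, 24, 35, 16, 13, 32, 39.
The distinct values are {0, 1, 3, 5, 7, 8, 9, 11, 13, 15, 16, 17, 19, 21, 23, 24, 25, 27, 29, 31, 32, 33, 35, 37, 39}; there are 25 of them.

25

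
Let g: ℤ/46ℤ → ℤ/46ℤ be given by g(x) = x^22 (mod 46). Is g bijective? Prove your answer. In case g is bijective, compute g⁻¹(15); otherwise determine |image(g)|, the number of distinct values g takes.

4

g(1) = 1^22 = 1.
g(3): Repeated squaring mod 46: 3^1 ≡ 3, 3^2 ≡ 3² = 9, 3^4 ≡ 9² = 81 ≡ 35, 3^8 ≡ 35² = 1225 ≡ 29, 3^16 ≡ 29² = 841 ≡ 13. Since 22 = 16 + 4 + 2, 3^22 ≡ 13·35·9: 13·35 = 455 ≡ 41, then 41·9 = 369 ≡ 1. So 3^22 ≡ 1 (mod 46).
So g(1) = g(3) = 1 while 1 ≠ 3, so g is not injective, hence not bijective.
Since g is not bijective, we determine |image(g)|. Computing x^22 mod 46 for each x (by repeated squaring, reducing mod 46 at every step), the values g(0), g(1), …, g(45) are: 0, 1, 24, 1, 24, 1, 24, 1, 24, 1, 24, 1, 24, 1, 24, 1, 24, 1, 24, 1, 24, 1, 24, 23, 24, 1, 24, 1, 24, 1, 24, 1, 24, 1, 24, 1, 24, 1, 24, 1, 24, 1, 24, 1, 24, 1.
The distinct values are {0, 1, 23, 24}; there are 4 of them.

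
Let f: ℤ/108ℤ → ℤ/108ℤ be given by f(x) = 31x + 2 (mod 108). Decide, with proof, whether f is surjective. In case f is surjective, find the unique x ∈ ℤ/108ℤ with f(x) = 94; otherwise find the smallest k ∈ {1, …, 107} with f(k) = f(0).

Recall: f is surjective if every y in the codomain equals f(x) for some x in the domain.
Since gcd(31, 108) = 1, 31 is invertible modulo 108. Euclid's algorithm: 108 = 3·31 + 15, 31 = 2·15 + 1; back-substituting gives 1 = 7·31 − 2·108, so 31⁻¹ ≡ 7 (mod 108).
For any y ∈ ℤ/108ℤ, x = 7(y − 2) mod 108 satisfies f(x) = 31·7(y − 2) + 2 ≡ y (since 31·7 ≡ 1 mod 108). So every y has a preimage.
So f is surjective.
Since f is surjective, we compute f⁻¹(94): solve 31x + 2 ≡ 94 (mod 108), i.e. 31x ≡ 92 (mod 108).
Multiplying by 31⁻¹ = 7 gives x ≡ 7·92 = 644 = 5·108 + 104 ≡ 104 (mod 108).
Check: f(104) = 31·104 + 2 = 3226 = 29·108 + 94 ≡ 94 (mod 108).

104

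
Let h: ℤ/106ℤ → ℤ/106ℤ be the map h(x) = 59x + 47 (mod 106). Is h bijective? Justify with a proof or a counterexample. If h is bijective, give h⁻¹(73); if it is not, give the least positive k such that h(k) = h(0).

Recall: injectivity means: for all a, b in the domain, h(a) = h(b) implies a = b.
Suppose h(a) = h(b) in ℤ/106ℤ. Then 59a + 47 ≡ 59b + 47 (mod 106), hence 59(a − b) ≡ 0 (mod 106).
Since gcd(59, 106) = 1, 59 is invertible modulo 106, thus a − b ≡ 0 (mod 106), i.e. a = b.
We now compute 59⁻¹ mod 106 explicitly. Euclid's algorithm: 106 = 1·59 + 47, 59 = 1·47 + 12, 47 = 3·12 + 11, 12 = 1·11 + 1; back-substituting gives 1 = 9·59 − 5·106, so 59⁻¹ ≡ 9 (mod 106).
Then y ↦ 9(y − 47) is a two-sided inverse to h, so every y ∈ ℤ/106ℤ has a preimage.
So h is bijective.
Since h is bijective, we find h⁻¹(73): we need 59x ≡ 73 − 47 ≡ 26 (mod 106). Using 59⁻¹ = 9: x ≡ 9·26 = 234 = 2·106 + 22, so x = 22.
Check: h(22) = 59·22 + 47 = 1345 = 12·106 + 73 ≡ 73 (mod 106).

22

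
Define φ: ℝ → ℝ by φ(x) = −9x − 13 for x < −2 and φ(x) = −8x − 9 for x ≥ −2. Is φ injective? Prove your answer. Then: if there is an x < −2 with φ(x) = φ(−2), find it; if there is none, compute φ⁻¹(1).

-20/9

Both pieces are strictly decreasing (slopes −9 and −8), so each is injective on its own interval.
The left piece maps (−∞, −2) onto (5, ∞); the right piece maps [−2, ∞) onto (−∞, 7].
These images overlap. In particular φ(−2) = 7 (right piece), and solving −9x − 13 = 7 on the left piece gives x = −20/9 < −2.
So φ(−20/9) = φ(−2) with −20/9 ≠ −2, and φ is not injective. This x = −20/9 is the requested value below −2.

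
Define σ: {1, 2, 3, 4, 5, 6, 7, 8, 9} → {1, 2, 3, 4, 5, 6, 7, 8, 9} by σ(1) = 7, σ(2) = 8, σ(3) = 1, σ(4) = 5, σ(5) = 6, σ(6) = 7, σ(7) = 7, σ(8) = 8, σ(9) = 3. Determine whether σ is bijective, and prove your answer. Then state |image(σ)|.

σ(1) = 7 = σ(6) with 1 ≠ 6, so σ is not injective, hence not bijective.
The image of σ is {1, 3, 5, 6, 7, 8}, which has 6 elements.

6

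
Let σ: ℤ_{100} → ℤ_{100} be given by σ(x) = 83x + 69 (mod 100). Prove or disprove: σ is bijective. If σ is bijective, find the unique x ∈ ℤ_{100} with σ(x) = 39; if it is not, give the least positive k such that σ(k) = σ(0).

Recall: σ is injective if σ(s) = σ(t) implies s = t.
Suppose σ(s) = σ(t) in ℤ_{100}. Then 83s + 69 ≡ 83t + 69 (mod 100), therefore 83(s − t) ≡ 0 (mod 100).
Since gcd(83, 100) = 1, 83 is invertible modulo 100, so s − t ≡ 0 (mod 100), i.e. s = t.
We now compute 83⁻¹ mod 100 explicitly. Euclid's algorithm: 100 = 1·83 + 17, 83 = 4·17 + 15, 17 = 1·15 + 2, 15 = 7·2 + 1; back-substituting gives 1 = 47·83 − 39·100, so 83⁻¹ ≡ 47 (mod 100).
Then y ↦ 47(y − 69) is a two-sided inverse to σ, so every y ∈ ℤ_{100} has a preimage.
Therefore σ is bijective.
Since σ is bijective, we compute σ⁻¹(39): solve 83x + 69 ≡ 39 (mod 100), i.e. 83x ≡ 70 (mod 100).
Multiplying by 83⁻¹ = 47 gives x ≡ 47·70 = 3290 = 32·100 + 90 ≡ 90 (mod 100).
Check: σ(90) = 83·90 + 69 = 7539 = 75·100 + 39 ≡ 39 (mod 100).

90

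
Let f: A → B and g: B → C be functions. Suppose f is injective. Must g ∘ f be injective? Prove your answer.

No. Take A = B = C = {1, 2}, f = identity (injective), and g(x) = 1 for every x.
Then (g ∘ f)(1) = 1 = (g ∘ f)(2) with 1 ≠ 2, so g ∘ f is not injective.

not injective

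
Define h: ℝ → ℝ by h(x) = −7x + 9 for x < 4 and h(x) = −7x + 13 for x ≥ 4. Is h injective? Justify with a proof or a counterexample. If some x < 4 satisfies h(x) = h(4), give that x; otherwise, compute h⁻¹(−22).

Both pieces are strictly decreasing (slopes −7 and −7), so each is injective on its own interval.
The left piece maps (−∞, 4) onto (−19, ∞); the right piece maps [4, ∞) onto (−∞, −15].
These images overlap. In particular h(4) = −15 (right piece), and solving −7x + 9 = −15 on the left piece gives x = 24/7 < 4.
So h(24/7) = h(4) with 24/7 ≠ 4, and h is not injective. This x = 24/7 is the requested value below 4.

24/7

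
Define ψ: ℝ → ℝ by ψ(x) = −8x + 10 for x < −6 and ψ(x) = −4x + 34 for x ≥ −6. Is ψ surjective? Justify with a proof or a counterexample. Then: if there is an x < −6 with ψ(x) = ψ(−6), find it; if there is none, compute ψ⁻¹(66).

Both pieces are strictly decreasing (slopes −8 and −4), so each is injective on its own interval.
The left piece maps (−∞, −6) onto (58, ∞); the right piece maps [−6, ∞) onto (−∞, 58].
These images together cover ℝ, so ψ is surjective.
Because the two images are disjoint, no x < −6 has ψ(x) = ψ(−6), so we compute ψ⁻¹(66): 66 lies in (58, ∞), so solve −8x + 10 = 66: x = (66 − 10)/(−8) = −7.

-7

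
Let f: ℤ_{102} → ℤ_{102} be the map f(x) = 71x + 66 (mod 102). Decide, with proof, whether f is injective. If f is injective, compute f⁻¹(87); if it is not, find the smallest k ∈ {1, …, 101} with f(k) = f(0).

75

Suppose f(s) = f(t) in ℤ_{102}. Then 71s + 66 ≡ 71t + 66 (mod 102), hence 71(s − t) ≡ 0 (mod 102).
Since gcd(71, 102) = 1, 71 is invertible modulo 102, so s − t ≡ 0 (mod 102), i.e. s = t.
Hence f is injective.
We now compute 71⁻¹ mod 102 explicitly. Euclid's algorithm: 102 = 1·71 + 31, 71 = 2·31 + 9, 31 = 3·9 + 4, 9 = 2·4 + 1; back-substituting gives 1 = 23·71 − 16·102, so 71⁻¹ ≡ 23 (mod 102).
Since f is injective, we find f⁻¹(87): we need 71x ≡ 87 − 66 ≡ 21 (mod 102). Using 71⁻¹ = 23: x ≡ 23·21 = 483 = 4·102 + 75, so x = 75.
Check: f(75) = 71·75 + 66 = 5391 = 52·102 + 87 ≡ 87 (mod 102).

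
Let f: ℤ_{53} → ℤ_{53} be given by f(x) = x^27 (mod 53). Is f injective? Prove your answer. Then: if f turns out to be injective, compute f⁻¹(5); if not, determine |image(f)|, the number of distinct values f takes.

48

Since 53 is prime, the nonzero elements of ℤ_{53} form a cyclic group of order 52.
As gcd(27, 52) = 1, raising to the 27th power is a bijection on this group: if a^27 ≡ b^27 then (ab^{−1})^27 = 1, and the only element of order dividing gcd(27, 52) = 1 is 1, so a = b.
With f(0) = 0 this makes f injective on all of ℤ_{53}, hence bijective (finite equal-size domain and codomain). In particular f is injective.
Since f is injective, we find the preimage of 5. The inverse of x ↦ x^27 on (ℤ_{53})^× is x ↦ x^27, because 27·27 = 729 = 14·52 + 1 ≡ 1 (mod 52) and x^{52} = 1 for x ≠ 0 (Fermat). So f⁻¹(5) = 5^27 mod 53.
Repeated squaring mod 53: 5^1 ≡ 5, 5^2 ≡ 5² = 25, 5^4 ≡ 25² = 625 ≡ 42, 5^8 ≡ 42² = 1764 ≡ 15, 5^16 ≡ 15² = 225 ≡ 13. Since 27 = 16 + 8 + 2 + 1, 5^27 ≡ 13·15·25·5: 13·15 = 195 ≡ 36, then 36·25 = 900 ≡ 52, then 52·5 = 260 ≡ 48. So 5^27 ≡ 48 (mod 53).
Hence f⁻¹(5) = 48.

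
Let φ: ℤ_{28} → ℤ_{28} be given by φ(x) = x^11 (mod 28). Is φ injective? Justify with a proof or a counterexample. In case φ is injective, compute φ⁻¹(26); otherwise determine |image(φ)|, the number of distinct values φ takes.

φ(0) = 0^11 = 0.
φ(14): Repeated squaring mod 28: 14^1 ≡ 14, 14^2 ≡ 14² = 196 ≡ 0, 14^4 ≡ 0² = 0, 14^8 ≡ 0² = 0. Since 11 = 8 + 2 + 1, 14^11 ≡ 0·0·14: 0·0 = 0, then 0·14 = 0. So 14^11 ≡ 0 (mod 28).
So φ(0) = φ(14) = 0 while 0 ≠ 14, thus φ is not injective.
Since φ is not injective, we determine |image(φ)|. Computing x^11 mod 28 for each x (by repeated squaring, reducing mod 28 at every step), the values φ(0), φ(1), …, φ(27) are: 0, 1, 4, 19, 16, 17, 20, 7, 8, 25, 12, 23, 24, 13, 0, 15, 4, 5, 16, 3, 20, 21, 8, 11, 12, 9, 24, 27.
The distinct values are {0, 1, 3, 4, 5, 7, 8, 9, 11, 12, 13, 15, 16, 17, 19, 20, 21, 23, 24, 25, 27}; there are 21 of them.

21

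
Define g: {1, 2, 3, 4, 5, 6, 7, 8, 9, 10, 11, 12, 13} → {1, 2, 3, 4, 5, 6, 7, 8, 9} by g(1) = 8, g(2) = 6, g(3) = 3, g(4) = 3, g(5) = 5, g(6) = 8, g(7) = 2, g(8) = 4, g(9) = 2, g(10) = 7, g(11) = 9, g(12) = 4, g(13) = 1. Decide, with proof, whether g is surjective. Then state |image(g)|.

9

Every element of the codomain has a preimage: 1 = g(13), 2 = g(7), 3 = g(3), 4 = g(8), 5 = g(5), 6 = g(2), 7 = g(10), 8 = g(1), 9 = g(11).
So g is surjective.
The image of g is {1, 2, 3, 4, 5, 6, 7, 8, 9}, which has 9 elements.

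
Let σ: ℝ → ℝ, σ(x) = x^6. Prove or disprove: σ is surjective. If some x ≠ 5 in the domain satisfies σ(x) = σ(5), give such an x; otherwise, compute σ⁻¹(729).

Since 6 is even, x^6 ≥ 0 for all x ∈ ℝ, so −1 ∈ ℝ has no preimage. Thus σ is not surjective.
For the follow-up, such an x exists: taking x = −5 ∈ ℝ gives σ(−5) = 15625 = σ(5) with −5 ≠ 5.

-5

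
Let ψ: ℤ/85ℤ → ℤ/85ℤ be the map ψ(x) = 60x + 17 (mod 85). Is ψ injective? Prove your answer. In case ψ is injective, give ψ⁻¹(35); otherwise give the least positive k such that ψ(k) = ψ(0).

We have gcd(60, 85) = 5 > 1. Taking a = 0 and b = 17: ψ(0) = 17 and ψ(17) = 60·17 + 17 = 1037 ≡ 17 (mod 85).
So ψ(0) = ψ(17) while 0 ≠ 17, therefore ψ is not injective.
Since ψ is not injective, we find the least positive k with ψ(k) = ψ(0): this means 60k ≡ 0 (mod 85), i.e. 85 ∣ 60k. Since gcd(60, 85) = 5, dividing through by 5 this holds exactly when 17 ∣ 12k, and as gcd(12, 17) = 1, exactly when 17 ∣ k.
The smallest positive such k is 17.

17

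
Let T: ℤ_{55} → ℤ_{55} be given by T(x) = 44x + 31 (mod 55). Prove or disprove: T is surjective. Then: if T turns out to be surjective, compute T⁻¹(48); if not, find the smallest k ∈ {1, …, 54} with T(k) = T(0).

Since gcd(44, 55) = 11, we have 44x ≡ 0 (mod 11) for all x, so T(x) ≡ 9 (mod 11).
But 0 ≢ 9 (mod 11), so 0 ∈ ℤ_{55} has no preimage. So T is not surjective.
Since T is not surjective, we find the least positive k with T(k) = T(0): this means 44k ≡ 0 (mod 55), i.e. 55 ∣ 44k. Since gcd(44, 55) = 11, dividing through by 11 this holds exactly when 5 ∣ 4k, and as gcd(4, 5) = 1, exactly when 5 ∣ k.
The smallest positive such k is 5.

5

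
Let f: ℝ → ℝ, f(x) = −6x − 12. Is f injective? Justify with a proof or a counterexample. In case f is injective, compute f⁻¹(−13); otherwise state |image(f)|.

1/6

Recall: f is injective if f(x_1) = f(x_2) implies x_1 = x_2.
Suppose f(x_1) = f(x_2). Then −6x_1 − 12 = −6x_2 − 12, therefore −6x_1 = −6x_2, thus x_1 = x_2.
Therefore f is injective.
Since f is injective, we compute f⁻¹(−13) = (−13 + 12)/(−6) = 1/6.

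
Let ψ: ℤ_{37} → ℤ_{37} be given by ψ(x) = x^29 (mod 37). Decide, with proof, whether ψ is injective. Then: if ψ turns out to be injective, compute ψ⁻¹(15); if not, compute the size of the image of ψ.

24

Since 37 is prime, the nonzero elements of ℤ_{37} form a cyclic group of order 36.
As gcd(29, 36) = 1, raising to the 29th power is a bijection on this group: if x_1^29 ≡ x_2^29 then (x_1x_2^{−1})^29 = 1, and the only element of order dividing gcd(29, 36) = 1 is 1, so x_1 = x_2.
With ψ(0) = 0 this makes ψ injective on all of ℤ_{37}, hence bijective (finite equal-size domain and codomain). In particular ψ is injective.
Since ψ is injective, we find the preimage of 15. The inverse of x ↦ x^29 on (ℤ_{37})^× is x ↦ x^5, because 29·5 = 145 = 4·36 + 1 ≡ 1 (mod 36) and x^{36} = 1 for x ≠ 0 (Fermat). So ψ⁻¹(15) = 15^5 mod 37.
Repeated squaring mod 37: 15^1 ≡ 15, 15^2 ≡ 15² = 225 ≡ 3, 15^4 ≡ 3² = 9. Since 5 = 4 + 1, 15^5 ≡ 9·15: 9·15 = 135 ≡ 24. So 15^5 ≡ 24 (mod 37).
Hence ψ⁻¹(15) = 24.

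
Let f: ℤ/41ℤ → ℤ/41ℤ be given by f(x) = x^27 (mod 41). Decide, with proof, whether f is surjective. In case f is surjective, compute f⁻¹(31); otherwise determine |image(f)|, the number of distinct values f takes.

Since 41 is prime, the nonzero elements of ℤ/41ℤ form a cyclic group of order 40.
As gcd(27, 40) = 1, raising to the 27th power is a bijection on this group: if x_1^27 ≡ x_2^27 then (x_1x_2^{−1})^27 = 1, and the only element of order dividing gcd(27, 40) = 1 is 1, so x_1 = x_2.
With f(0) = 0 this makes f injective on all of ℤ/41ℤ, hence bijective (finite equal-size domain and codomain). In particular f is surjective.
Since f is surjective, we find the preimage of 31. The inverse of x ↦ x^27 on (ℤ/41ℤ)^× is x ↦ x^3, because 27·3 = 81 = 2·40 + 1 ≡ 1 (mod 40) and x^{40} = 1 for x ≠ 0 (Fermat). So f⁻¹(31) = 31^3 mod 41.
Repeated squaring mod 41: 31^1 ≡ 31, 31^2 ≡ 31² = 961 ≡ 18. Since 3 = 2 + 1, 31^3 ≡ 18·31: 18·31 = 558 ≡ 25. So 31^3 ≡ 25 (mod 41).
Hence f⁻¹(31) = 25.

25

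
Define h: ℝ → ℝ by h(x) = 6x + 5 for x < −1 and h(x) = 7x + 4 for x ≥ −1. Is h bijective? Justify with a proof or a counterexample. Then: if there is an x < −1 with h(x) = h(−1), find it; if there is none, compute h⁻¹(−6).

-4/3

Both pieces are strictly increasing (slopes 6 and 7), so each is injective on its own interval.
The left piece maps (−∞, −1) onto (−∞, −1); the right piece maps [−1, ∞) onto [−3, ∞).
These images overlap. In particular h(−1) = −3 (right piece), and solving 6x + 5 = −3 on the left piece gives x = −4/3 < −1.
So h(−4/3) = h(−1) with −4/3 ≠ −1, and h is not injective, hence not bijective. This x = −4/3 is the requested value below −1.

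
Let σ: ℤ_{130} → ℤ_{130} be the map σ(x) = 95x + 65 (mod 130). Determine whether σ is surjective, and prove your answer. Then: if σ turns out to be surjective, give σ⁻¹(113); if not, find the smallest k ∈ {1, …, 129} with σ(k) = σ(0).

Since gcd(95, 130) = 5, we have 95x ≡ 0 (mod 5) for all x, so σ(x) ≡ 0 (mod 5).
But 1 ≢ 0 (mod 5), so 1 ∈ ℤ_{130} has no preimage. Thus σ is not surjective.
Since σ is not surjective, we find the least positive k with σ(k) = σ(0): this means 95k ≡ 0 (mod 130), i.e. 130 ∣ 95k. Since gcd(95, 130) = 5, dividing through by 5 this holds exactly when 26 ∣ 19k, and as gcd(19, 26) = 1, exactly when 26 ∣ k.
The smallest positive such k is 26.

26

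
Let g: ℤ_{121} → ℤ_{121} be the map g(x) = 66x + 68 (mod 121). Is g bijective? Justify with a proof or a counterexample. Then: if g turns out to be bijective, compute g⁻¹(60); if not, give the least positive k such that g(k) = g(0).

11

We have gcd(66, 121) = 11 > 1. Taking x_1 = 0 and x_2 = 11: g(0) = 68 and g(11) = 66·11 + 68 = 794 ≡ 68 (mod 121).
So g(0) = g(11) while 0 ≠ 11, hence g is not injective, hence not bijective.
Since g is not bijective, we find the least positive k with g(k) = g(0): this means 66k ≡ 0 (mod 121), i.e. 121 ∣ 66k. Since gcd(66, 121) = 11, dividing through by 11 this holds exactly when 11 ∣ 6k, and as gcd(6, 11) = 1, exactly when 11 ∣ k.
The smallest positive such k is 11.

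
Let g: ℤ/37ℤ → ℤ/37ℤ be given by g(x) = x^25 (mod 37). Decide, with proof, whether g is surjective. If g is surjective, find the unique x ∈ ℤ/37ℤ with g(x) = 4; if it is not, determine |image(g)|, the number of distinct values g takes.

3

Since 37 is prime, the nonzero elements of ℤ/37ℤ form a cyclic group of order 36.
As gcd(25, 36) = 1, raising to the 25th power is a bijection on this group: if a^25 ≡ b^25 then (ab^{−1})^25 = 1, and the only element of order dividing gcd(25, 36) = 1 is 1, so a = b.
With g(0) = 0 this makes g injective on all of ℤ/37ℤ, hence bijective (finite equal-size domain and codomain). In particular g is surjective.
Since g is surjective, we find the preimage of 4. The inverse of x ↦ x^25 on (ℤ/37ℤ)^× is x ↦ x^13, because 25·13 = 325 = 9·36 + 1 ≡ 1 (mod 36) and x^{36} = 1 for x ≠ 0 (Fermat). So g⁻¹(4) = 4^13 mod 37.
Repeated squaring mod 37: 4^1 ≡ 4, 4^2 ≡ 4² = 16, 4^4 ≡ 16² = 256 ≡ 34, 4^8 ≡ 34² = 1156 ≡ 9. Since 13 = 8 + 4 + 1, 4^13 ≡ 9·34·4: 9·34 = 306 ≡ 10, then 10·4 = 40 ≡ 3. So 4^13 ≡ 3 (mod 37).
Hence g⁻¹(4) = 3.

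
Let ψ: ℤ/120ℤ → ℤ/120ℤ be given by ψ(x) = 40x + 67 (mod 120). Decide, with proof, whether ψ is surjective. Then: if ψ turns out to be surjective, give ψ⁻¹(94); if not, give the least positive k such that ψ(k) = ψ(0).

3

Recall that ψ is surjective if every y in the codomain equals ψ(x) for some x in the domain.
Since gcd(40, 120) = 40, we have 40x ≡ 0 (mod 40) for all x, so ψ(x) ≡ 27 (mod 40).
But 0 ≢ 27 (mod 40), so 0 ∈ ℤ/120ℤ has no preimage. Thus ψ is not surjective.
Since ψ is not surjective, we find the least positive k with ψ(k) = ψ(0): this means 40k ≡ 0 (mod 120), i.e. 120 ∣ 40k. Since gcd(40, 120) = 40, dividing through by 40 this holds exactly when 3 ∣ k.
The smallest positive such k is 3.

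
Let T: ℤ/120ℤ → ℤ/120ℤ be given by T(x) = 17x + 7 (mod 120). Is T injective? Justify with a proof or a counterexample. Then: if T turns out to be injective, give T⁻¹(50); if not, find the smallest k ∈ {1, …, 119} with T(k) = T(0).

Recall: T is injective if T(x_1) = T(x_2) implies x_1 = x_2.
If T(x_1) = T(x_2), then 17x_1 ≡ 17x_2 (mod 120). Because gcd(17, 120) = 1, we may cancel 17 to get x_1 ≡ x_2 (mod 120).
So T is injective.
We now compute 17⁻¹ mod 120 explicitly. Euclid's algorithm: 120 = 7·17 + 1; back-substituting gives 1 = 113·17 − 16·120, so 17⁻¹ ≡ 113 (mod 120).
Since T is injective, we find T⁻¹(50): we need 17x ≡ 50 − 7 ≡ 43 (mod 120). Using 17⁻¹ = 113: x ≡ 113·43 = 4859 = 40·120 + 59, so x = 59.
Check: T(59) = 17·59 + 7 = 1010 = 8·120 + 50 ≡ 50 (mod 120).

59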